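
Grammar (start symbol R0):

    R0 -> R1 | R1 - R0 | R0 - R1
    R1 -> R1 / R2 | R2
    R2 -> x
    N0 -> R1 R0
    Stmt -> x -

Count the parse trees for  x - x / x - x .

4

Parse trees for x - x / x - x:
  [R0 [R1 [R2 x]] - [R0 [R1 [R1 [R2 x]] / [R2 x]] - [R0 [R1 [R2 x]]]]]
  [R0 [R1 [R2 x]] - [R0 [R0 [R1 [R1 [R2 x]] / [R2 x]]] - [R1 [R2 x]]]]
  [R0 [R0 [R1 [R2 x]] - [R0 [R1 [R1 [R2 x]] / [R2 x]]]] - [R1 [R2 x]]]
  [R0 [R0 [R0 [R1 [R2 x]]] - [R1 [R1 [R2 x]] / [R2 x]]] - [R1 [R2 x]]]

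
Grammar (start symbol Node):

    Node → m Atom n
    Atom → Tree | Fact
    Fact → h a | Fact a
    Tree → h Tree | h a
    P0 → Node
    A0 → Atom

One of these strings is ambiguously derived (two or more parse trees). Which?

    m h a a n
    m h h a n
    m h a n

m h a n

m h a a n: 1 tree
m h h a n: 1 tree
m h a n: 2 trees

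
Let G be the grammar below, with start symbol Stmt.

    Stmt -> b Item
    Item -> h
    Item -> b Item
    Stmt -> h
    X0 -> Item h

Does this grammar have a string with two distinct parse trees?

(X0 is unreachable from Stmt, so its rules don't affect L(Stmt).) Each reachable nonterminal has at most one production per leading terminal, and all productions are right-linear; the derivation is determined token-by-token.

Unambiguous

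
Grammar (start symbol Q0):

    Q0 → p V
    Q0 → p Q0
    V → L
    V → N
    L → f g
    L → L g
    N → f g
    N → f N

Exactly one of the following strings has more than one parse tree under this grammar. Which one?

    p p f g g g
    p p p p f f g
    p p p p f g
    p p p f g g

p p p p f g

p p f g g g: 1 tree
p p p p f f g: 1 tree
p p p p f g: 2 trees
p p p f g g: 1 tree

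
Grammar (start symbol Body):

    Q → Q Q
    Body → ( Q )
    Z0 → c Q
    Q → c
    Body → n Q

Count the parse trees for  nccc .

Parse trees for nccc:
  [Body n [Q [Q c] [Q [Q c] [Q c]]]]
  [Body n [Q [Q [Q c] [Q c]] [Q c]]]

2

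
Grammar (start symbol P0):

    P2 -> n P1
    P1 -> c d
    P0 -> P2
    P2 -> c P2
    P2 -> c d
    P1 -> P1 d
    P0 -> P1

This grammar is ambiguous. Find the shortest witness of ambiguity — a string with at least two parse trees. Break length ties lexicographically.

length 2: c d has 2 parse trees

Two derivations of c d:
  P0 ⇒ P2 ⇒ c d
  P0 ⇒ P1 ⇒ c d

c d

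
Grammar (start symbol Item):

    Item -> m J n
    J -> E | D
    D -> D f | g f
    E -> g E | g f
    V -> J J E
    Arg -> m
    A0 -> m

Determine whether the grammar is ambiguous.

Ambiguous

Witness: m g f n

Derivation 1: Item ⇒ m J n ⇒ m E n ⇒ m g f n
Derivation 2: Item ⇒ m J n ⇒ m D n ⇒ m g f n

Two distinct leftmost derivations for the same string.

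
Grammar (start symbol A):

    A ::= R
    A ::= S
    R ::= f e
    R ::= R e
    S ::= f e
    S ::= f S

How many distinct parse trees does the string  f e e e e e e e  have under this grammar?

Parse trees for f e e e e e e e:
  [A [R [R [R [R [R [R [R f e] e] e] e] e] e] e]]

1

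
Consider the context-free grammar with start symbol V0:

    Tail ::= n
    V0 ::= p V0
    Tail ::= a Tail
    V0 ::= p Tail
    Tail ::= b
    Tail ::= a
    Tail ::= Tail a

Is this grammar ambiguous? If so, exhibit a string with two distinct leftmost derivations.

Witness: p a a

Derivation 1: V0 ⇒ p Tail ⇒ p a Tail ⇒ p a a
Derivation 2: V0 ⇒ p Tail ⇒ p Tail a ⇒ p a a

Two distinct leftmost derivations for the same string.

Ambiguous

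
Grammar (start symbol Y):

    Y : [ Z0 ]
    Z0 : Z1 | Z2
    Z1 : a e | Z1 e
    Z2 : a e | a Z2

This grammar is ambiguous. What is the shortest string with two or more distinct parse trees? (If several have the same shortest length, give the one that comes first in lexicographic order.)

length 4: [ a e ] has 2 parse trees

Two derivations of [ a e ]:
  Y ⇒ [ Z0 ] ⇒ [ Z1 ] ⇒ [ a e ]
  Y ⇒ [ Z0 ] ⇒ [ Z2 ] ⇒ [ a e ]

[ a e ]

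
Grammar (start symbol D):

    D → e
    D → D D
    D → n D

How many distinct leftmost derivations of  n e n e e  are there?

7

Parse trees for n e n e e:
  [D [D n [D e]] [D [D n [D e]] [D e]]]
  [D [D n [D e]] [D n [D [D e] [D e]]]]
  [D [D [D n [D e]] [D n [D e]]] [D e]]
  [D [D n [D [D e] [D n [D e]]]] [D e]]
  [D n [D [D e] [D [D n [D e]] [D e]]]]
  [D n [D [D e] [D n [D [D e] [D e]]]]]
  [D n [D [D [D e] [D n [D e]]] [D e]]]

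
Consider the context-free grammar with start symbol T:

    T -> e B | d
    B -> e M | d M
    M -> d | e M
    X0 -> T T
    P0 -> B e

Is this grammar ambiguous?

(X0, P0 are unreachable from T, so their rules don't affect L(T).) Each reachable nonterminal has at most one production per leading terminal, and all productions are right-linear; the derivation is determined token-by-token.

Unambiguous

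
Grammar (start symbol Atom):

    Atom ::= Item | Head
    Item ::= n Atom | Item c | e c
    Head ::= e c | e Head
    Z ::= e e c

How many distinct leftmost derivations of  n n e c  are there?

2

Parse trees for n n e c:
  [Atom [Item n [Atom [Item n [Atom [Item e c]]]]]]
  [Atom [Item n [Atom [Item n [Atom [Head e c]]]]]]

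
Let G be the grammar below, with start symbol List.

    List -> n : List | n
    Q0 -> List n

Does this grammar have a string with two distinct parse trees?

(Q0 is unreachable from List, so its rules don't affect L(List).) The reachable grammar is A → atom sep A | atom. Each atom is followed by either the separator (recurse) or end-of-string (stop) — no choice point.

Unambiguous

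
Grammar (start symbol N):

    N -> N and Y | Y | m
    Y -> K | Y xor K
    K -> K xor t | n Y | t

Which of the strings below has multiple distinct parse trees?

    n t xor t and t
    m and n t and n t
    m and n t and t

n t xor t and t: 4 trees
m and n t and n t: 1 tree
m and n t and t: 1 tree

n t xor t and t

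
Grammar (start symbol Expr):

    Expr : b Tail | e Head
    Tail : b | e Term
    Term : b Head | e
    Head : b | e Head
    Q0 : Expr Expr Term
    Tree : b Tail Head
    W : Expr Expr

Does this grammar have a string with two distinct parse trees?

(Q0, Tree, W are unreachable from Expr, so their rules don't affect L(Expr).) The reachable rules are right-linear with at most one rule per (nonterminal, next-terminal) pair. Each input token forces the next rule, so parsing is deterministic.

Unambiguous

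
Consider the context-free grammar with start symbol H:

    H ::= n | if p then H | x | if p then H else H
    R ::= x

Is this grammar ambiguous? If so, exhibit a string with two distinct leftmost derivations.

Witness: if p then if p then n else n

Derivation 1: H ⇒ if p then H ⇒ if p then if p then H else H ⇒ if p then if p then n else H ⇒ if p then if p then n else n
Derivation 2: H ⇒ if p then H else H ⇒ if p then if p then H else H ⇒ if p then if p then n else H ⇒ if p then if p then n else n

Two distinct leftmost derivations for the same string.

Ambiguous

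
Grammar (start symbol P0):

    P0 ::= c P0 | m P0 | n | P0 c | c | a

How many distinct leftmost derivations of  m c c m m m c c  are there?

8

Parse trees for m c c m m m c c:
  [P0 m [P0 c [P0 c [P0 m [P0 m [P0 m [P0 c [P0 c]]]]]]]]
  [P0 m [P0 c [P0 c [P0 m [P0 m [P0 m [P0 [P0 c] c]]]]]]]
  [P0 m [P0 c [P0 c [P0 m [P0 m [P0 [P0 m [P0 c]] c]]]]]]
  [P0 m [P0 c [P0 c [P0 m [P0 [P0 m [P0 m [P0 c]]] c]]]]]
  [P0 m [P0 c [P0 c [P0 [P0 m [P0 m [P0 m [P0 c]]]] c]]]]
  [P0 m [P0 c [P0 [P0 c [P0 m [P0 m [P0 m [P0 c]]]]] c]]]
  [P0 m [P0 [P0 c [P0 c [P0 m [P0 m [P0 m [P0 c]]]]]] c]]
  [P0 [P0 m [P0 c [P0 c [P0 m [P0 m [P0 m [P0 c]]]]]]] c]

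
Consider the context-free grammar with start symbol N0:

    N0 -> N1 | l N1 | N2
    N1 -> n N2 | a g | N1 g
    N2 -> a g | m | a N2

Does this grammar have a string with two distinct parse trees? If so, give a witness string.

Witness: a g

Derivation 1: N0 ⇒ N1 ⇒ a g
Derivation 2: N0 ⇒ N2 ⇒ a g

Two distinct leftmost derivations for the same string.

Ambiguous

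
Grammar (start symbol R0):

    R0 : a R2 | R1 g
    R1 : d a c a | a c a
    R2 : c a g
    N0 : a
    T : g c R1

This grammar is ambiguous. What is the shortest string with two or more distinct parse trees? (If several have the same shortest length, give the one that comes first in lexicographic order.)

a c a g

length 4: a c a g has 2 parse trees

Two derivations of a c a g:
  R0 ⇒ a R2 ⇒ a c a g
  R0 ⇒ R1 g ⇒ a c a g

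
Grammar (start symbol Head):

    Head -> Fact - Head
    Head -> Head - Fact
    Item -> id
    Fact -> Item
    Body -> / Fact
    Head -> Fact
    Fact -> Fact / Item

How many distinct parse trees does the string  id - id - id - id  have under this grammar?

Parse trees for id - id - id - id:
  [Head [Fact [Item id]] - [Head [Fact [Item id]] - [Head [Fact [Item id]] - [Head [Fact [Item id]]]]]]
  [Head [Fact [Item id]] - [Head [Fact [Item id]] - [Head [Head [Fact [Item id]]] - [Fact [Item id]]]]]
  [Head [Fact [Item id]] - [Head [Head [Fact [Item id]] - [Head [Fact [Item id]]]] - [Fact [Item id]]]]
  [Head [Fact [Item id]] - [Head [Head [Head [Fact [Item id]]] - [Fact [Item id]]] - [Fact [Item id]]]]
  [Head [Head [Fact [Item id]] - [Head [Fact [Item id]] - [Head [Fact [Item id]]]]] - [Fact [Item id]]]
  [Head [Head [Fact [Item id]] - [Head [Head [Fact [Item id]]] - [Fact [Item id]]]] - [Fact [Item id]]]
  [Head [Head [Head [Fact [Item id]] - [Head [Fact [Item id]]]] - [Fact [Item id]]] - [Fact [Item id]]]
  [Head [Head [Head [Head [Fact [Item id]]] - [Fact [Item id]]] - [Fact [Item id]]] - [Fact [Item id]]]

8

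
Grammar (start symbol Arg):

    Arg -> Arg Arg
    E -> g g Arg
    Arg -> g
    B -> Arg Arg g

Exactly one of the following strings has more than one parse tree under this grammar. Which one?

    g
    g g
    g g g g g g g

g: 1 tree
g g: 1 tree
g g g g g g g: 132 trees

g g g g g g g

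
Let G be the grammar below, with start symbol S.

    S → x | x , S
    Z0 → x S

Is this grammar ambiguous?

(Z0 is unreachable from S, so its rules don't affect L(S).) The reachable grammar is A → atom sep A | atom. Each atom is followed by either the separator (recurse) or end-of-string (stop) — no choice point.

Unambiguous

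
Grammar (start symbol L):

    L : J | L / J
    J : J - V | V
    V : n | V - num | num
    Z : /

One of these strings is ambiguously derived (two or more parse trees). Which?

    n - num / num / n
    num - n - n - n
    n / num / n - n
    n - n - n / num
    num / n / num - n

n - num / num / n

n - num / num / n: 2 trees
num - n - n - n: 1 tree
n / num / n - n: 1 tree
n - n - n / num: 1 tree
num / n / num - n: 1 tree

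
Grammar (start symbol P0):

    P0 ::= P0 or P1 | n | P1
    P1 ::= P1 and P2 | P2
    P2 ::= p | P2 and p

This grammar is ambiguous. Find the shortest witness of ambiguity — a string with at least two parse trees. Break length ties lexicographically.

length 1: no string has ≥2 trees
length 3: p and p has 2 parse trees

Two derivations of p and p:
  P0 ⇒ P1 ⇒ P1 and P2 ⇒ P2 and P2 ⇒ p and P2 ⇒ p and p
  P0 ⇒ P1 ⇒ P2 ⇒ P2 and p ⇒ p and p

p and p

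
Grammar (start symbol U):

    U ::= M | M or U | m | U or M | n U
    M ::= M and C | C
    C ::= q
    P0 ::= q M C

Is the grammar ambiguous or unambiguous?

Witness: q or q

Derivation 1: U ⇒ M or U ⇒ C or U ⇒ q or U ⇒ q or M ⇒ q or C ⇒ q or q
Derivation 2: U ⇒ U or M ⇒ M or M ⇒ C or M ⇒ q or M ⇒ q or C ⇒ q or q

Two distinct leftmost derivations for the same string.

Ambiguous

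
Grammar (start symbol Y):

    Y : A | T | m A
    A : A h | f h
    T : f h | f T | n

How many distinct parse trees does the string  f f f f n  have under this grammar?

1

Parse trees for f f f f n:
  [Y [T f [T f [T f [T f [T n]]]]]]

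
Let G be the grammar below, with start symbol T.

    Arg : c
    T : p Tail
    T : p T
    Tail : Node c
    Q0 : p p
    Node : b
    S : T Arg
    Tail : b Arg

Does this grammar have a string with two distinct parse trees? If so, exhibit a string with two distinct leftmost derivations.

Witness: p b c

Derivation 1: T ⇒ p Tail ⇒ p Node c ⇒ p b c
Derivation 2: T ⇒ p Tail ⇒ p b Arg ⇒ p b c

Two distinct leftmost derivations for the same string.

Ambiguous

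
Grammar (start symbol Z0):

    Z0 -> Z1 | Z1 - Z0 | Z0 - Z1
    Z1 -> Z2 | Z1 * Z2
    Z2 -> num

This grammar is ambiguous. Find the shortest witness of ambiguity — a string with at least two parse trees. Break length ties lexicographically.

length 1: no string has ≥2 trees
length 3: num - num has 2 parse trees

Two derivations of num - num:
  Z0 ⇒ Z1 - Z0 ⇒ Z2 - Z0 ⇒ num - Z0 ⇒ num - Z1 ⇒ num - Z2 ⇒ num - num
  Z0 ⇒ Z0 - Z1 ⇒ Z1 - Z1 ⇒ Z2 - Z1 ⇒ num - Z1 ⇒ num - Z2 ⇒ num - num

num - num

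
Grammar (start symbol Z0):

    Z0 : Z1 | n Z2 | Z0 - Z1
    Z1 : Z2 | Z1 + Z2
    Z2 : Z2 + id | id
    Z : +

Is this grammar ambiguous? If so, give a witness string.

Witness: id + id

Derivation 1: Z0 ⇒ Z1 ⇒ Z2 ⇒ Z2 + id ⇒ id + id
Derivation 2: Z0 ⇒ Z1 ⇒ Z1 + Z2 ⇒ Z2 + Z2 ⇒ id + Z2 ⇒ id + id

Two distinct leftmost derivations for the same string.

Ambiguous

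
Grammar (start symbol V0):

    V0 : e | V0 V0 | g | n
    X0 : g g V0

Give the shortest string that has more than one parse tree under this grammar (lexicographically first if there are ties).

length 1: no string has ≥2 trees
length 2: no string has ≥2 trees
length 3: e e e has 2 parse trees

Two derivations of e e e:
  V0 ⇒ V0 V0 ⇒ e V0 ⇒ e V0 V0 ⇒ e e V0 ⇒ e e e
  V0 ⇒ V0 V0 ⇒ V0 V0 V0 ⇒ e V0 V0 ⇒ e e V0 ⇒ e e e

e e e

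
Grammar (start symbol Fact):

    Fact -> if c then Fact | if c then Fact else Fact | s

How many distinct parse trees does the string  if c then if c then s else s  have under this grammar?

Parse trees for if c then if c then s else s:
  [Fact if c then [Fact if c then [Fact s] else [Fact s]]]
  [Fact if c then [Fact if c then [Fact s]] else [Fact s]]

2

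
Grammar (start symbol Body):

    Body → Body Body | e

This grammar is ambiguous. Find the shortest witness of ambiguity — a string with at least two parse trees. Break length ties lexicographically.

length 1: no string has ≥2 trees
length 2: no string has ≥2 trees
length 3: e e e has 2 parse trees

Two derivations of e e e:
  Body ⇒ Body Body ⇒ Body Body Body ⇒ e Body Body ⇒ e e Body ⇒ e e e
  Body ⇒ Body Body ⇒ e Body ⇒ e Body Body ⇒ e e Body ⇒ e e e

e e e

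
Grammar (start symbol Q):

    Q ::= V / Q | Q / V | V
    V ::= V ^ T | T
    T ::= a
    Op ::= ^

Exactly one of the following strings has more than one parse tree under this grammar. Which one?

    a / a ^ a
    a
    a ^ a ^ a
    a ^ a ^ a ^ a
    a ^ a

a / a ^ a

a / a ^ a: 2 trees
a: 1 tree
a ^ a ^ a: 1 tree
a ^ a ^ a ^ a: 1 tree
a ^ a: 1 tree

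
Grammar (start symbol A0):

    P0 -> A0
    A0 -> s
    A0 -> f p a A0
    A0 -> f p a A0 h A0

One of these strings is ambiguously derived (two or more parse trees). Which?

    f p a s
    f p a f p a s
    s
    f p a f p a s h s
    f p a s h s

f p a f p a s h s

f p a s: 1 tree
f p a f p a s: 1 tree
s: 1 tree
f p a f p a s h s: 2 trees
f p a s h s: 1 tree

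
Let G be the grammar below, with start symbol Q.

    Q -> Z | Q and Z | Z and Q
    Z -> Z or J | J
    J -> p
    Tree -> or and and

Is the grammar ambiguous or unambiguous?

Witness: p and p

Derivation 1: Q ⇒ Q and Z ⇒ Z and Z ⇒ J and Z ⇒ p and Z ⇒ p and J ⇒ p and p
Derivation 2: Q ⇒ Z and Q ⇒ J and Q ⇒ p and Q ⇒ p and Z ⇒ p and J ⇒ p and p

Two distinct leftmost derivations for the same string.

Ambiguous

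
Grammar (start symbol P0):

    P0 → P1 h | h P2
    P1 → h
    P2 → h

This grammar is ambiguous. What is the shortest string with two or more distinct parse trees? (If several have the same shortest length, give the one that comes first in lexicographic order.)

h h

length 2: h h has 2 parse trees

Two derivations of h h:
  P0 ⇒ P1 h ⇒ h h
  P0 ⇒ h P2 ⇒ h h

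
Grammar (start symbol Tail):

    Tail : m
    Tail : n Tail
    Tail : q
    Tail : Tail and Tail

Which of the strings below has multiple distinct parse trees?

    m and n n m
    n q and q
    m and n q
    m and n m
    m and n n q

n q and q

m and n n m: 1 tree
n q and q: 2 trees
m and n q: 1 tree
m and n m: 1 tree
m and n n q: 1 tree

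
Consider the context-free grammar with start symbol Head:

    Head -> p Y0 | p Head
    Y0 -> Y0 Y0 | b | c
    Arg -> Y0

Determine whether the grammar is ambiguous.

Witness: p b b b

Derivation 1: Head ⇒ p Y0 ⇒ p Y0 Y0 ⇒ p Y0 Y0 Y0 ⇒ p b Y0 Y0 ⇒ p b b Y0 ⇒ p b b b
Derivation 2: Head ⇒ p Y0 ⇒ p Y0 Y0 ⇒ p b Y0 ⇒ p b Y0 Y0 ⇒ p b b Y0 ⇒ p b b b

Two distinct leftmost derivations for the same string.

Ambiguous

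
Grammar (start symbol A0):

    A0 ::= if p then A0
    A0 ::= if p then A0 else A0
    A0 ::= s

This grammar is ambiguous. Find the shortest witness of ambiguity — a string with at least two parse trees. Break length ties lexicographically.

if p then if p then s else s

length 1: no string has ≥2 trees
length 4: no string has ≥2 trees
length 6: no string has ≥2 trees
length 7: no string has ≥2 trees
length 9: if p then if p then s else s has 2 parse trees

Two derivations of if p then if p then s else s:
  A0 ⇒ if p then A0 ⇒ if p then if p then A0 else A0 ⇒ if p then if p then s else A0 ⇒ if p then if p then s else s
  A0 ⇒ if p then A0 else A0 ⇒ if p then if p then A0 else A0 ⇒ if p then if p then s else A0 ⇒ if p then if p then s else s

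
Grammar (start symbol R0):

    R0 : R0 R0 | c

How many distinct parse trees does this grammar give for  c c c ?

2

Parse trees for c c c:
  [R0 [R0 c] [R0 [R0 c] [R0 c]]]
  [R0 [R0 [R0 c] [R0 c]] [R0 c]]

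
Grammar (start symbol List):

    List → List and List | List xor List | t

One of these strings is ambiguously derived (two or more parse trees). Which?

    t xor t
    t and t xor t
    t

t and t xor t

t xor t: 1 tree
t and t xor t: 2 trees
t: 1 tree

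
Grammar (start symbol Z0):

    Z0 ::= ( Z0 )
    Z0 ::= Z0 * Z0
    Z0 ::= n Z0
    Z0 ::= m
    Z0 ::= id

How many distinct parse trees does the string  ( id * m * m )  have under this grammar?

2

Parse trees for ( id * m * m ):
  [Z0 ( [Z0 [Z0 id] * [Z0 [Z0 m] * [Z0 m]]] )]
  [Z0 ( [Z0 [Z0 [Z0 id] * [Z0 m]] * [Z0 m]] )]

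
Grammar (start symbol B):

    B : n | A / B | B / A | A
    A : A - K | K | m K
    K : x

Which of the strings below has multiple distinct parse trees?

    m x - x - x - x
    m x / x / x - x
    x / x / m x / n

m x - x - x - x: 1 tree
m x / x / x - x: 4 trees
x / x / m x / n: 1 tree

m x / x / x - x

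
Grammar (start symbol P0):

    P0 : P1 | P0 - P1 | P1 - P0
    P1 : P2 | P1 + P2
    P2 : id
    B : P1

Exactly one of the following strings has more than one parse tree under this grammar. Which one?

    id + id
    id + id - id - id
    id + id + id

id + id - id - id

id + id: 1 tree
id + id - id - id: 4 trees
id + id + id: 1 tree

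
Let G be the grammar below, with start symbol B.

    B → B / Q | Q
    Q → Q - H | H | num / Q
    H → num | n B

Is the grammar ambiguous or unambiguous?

Witness: num / num

Derivation 1: B ⇒ B / Q ⇒ Q / Q ⇒ H / Q ⇒ num / Q ⇒ num / H ⇒ num / num
Derivation 2: B ⇒ Q ⇒ num / Q ⇒ num / H ⇒ num / num

Two distinct leftmost derivations for the same string.

Ambiguous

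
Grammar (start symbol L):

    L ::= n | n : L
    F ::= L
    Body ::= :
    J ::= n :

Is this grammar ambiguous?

Only L is reachable from L; ignoring the rest: The reachable grammar is A → atom sep A | atom. Each atom is followed by either the separator (recurse) or end-of-string (stop) — no choice point.

Unambiguous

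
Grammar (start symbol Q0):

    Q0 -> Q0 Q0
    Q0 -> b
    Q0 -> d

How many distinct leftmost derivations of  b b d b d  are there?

14

Parse trees for b b d b d (showing first 6 of 14):
  [Q0 [Q0 b] [Q0 [Q0 b] [Q0 [Q0 d] [Q0 [Q0 b] [Q0 d]]]]]
  [Q0 [Q0 b] [Q0 [Q0 b] [Q0 [Q0 [Q0 d] [Q0 b]] [Q0 d]]]]
  [Q0 [Q0 b] [Q0 [Q0 [Q0 b] [Q0 d]] [Q0 [Q0 b] [Q0 d]]]]
  [Q0 [Q0 b] [Q0 [Q0 [Q0 b] [Q0 [Q0 d] [Q0 b]]] [Q0 d]]]
  [Q0 [Q0 b] [Q0 [Q0 [Q0 [Q0 b] [Q0 d]] [Q0 b]] [Q0 d]]]
  [Q0 [Q0 [Q0 b] [Q0 b]] [Q0 [Q0 d] [Q0 [Q0 b] [Q0 d]]]]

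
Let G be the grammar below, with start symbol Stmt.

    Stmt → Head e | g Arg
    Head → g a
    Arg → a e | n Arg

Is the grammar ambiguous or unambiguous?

Witness: g a e

Derivation 1: Stmt ⇒ Head e ⇒ g a e
Derivation 2: Stmt ⇒ g Arg ⇒ g a e

Two distinct leftmost derivations for the same string.

Ambiguous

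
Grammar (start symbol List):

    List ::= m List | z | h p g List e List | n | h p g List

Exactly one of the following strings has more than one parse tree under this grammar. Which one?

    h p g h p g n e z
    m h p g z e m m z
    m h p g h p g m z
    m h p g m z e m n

h p g h p g n e z: 2 trees
m h p g z e m m z: 1 tree
m h p g h p g m z: 1 tree
m h p g m z e m n: 1 tree

h p g h p g n e z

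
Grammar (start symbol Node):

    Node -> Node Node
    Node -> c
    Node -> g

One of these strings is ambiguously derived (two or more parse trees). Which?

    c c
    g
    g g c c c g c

c c: 1 tree
g: 1 tree
g g c c c g c: 132 trees

g g c c c g c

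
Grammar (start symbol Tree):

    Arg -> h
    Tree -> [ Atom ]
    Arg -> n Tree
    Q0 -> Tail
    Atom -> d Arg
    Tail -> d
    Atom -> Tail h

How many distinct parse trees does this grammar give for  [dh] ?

2

Parse trees for [dh]:
  [Tree [ [Atom d [Arg h]] ]]
  [Tree [ [Atom [Tail d] h] ]]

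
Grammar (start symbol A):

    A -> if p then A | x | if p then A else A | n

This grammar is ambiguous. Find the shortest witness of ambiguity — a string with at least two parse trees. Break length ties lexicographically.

length 1: no string has ≥2 trees
length 4: no string has ≥2 trees
length 6: no string has ≥2 trees
length 7: no string has ≥2 trees
length 9: if p then if p then n else n has 2 parse trees

Two derivations of if p then if p then n else n:
  A ⇒ if p then A ⇒ if p then if p then A else A ⇒ if p then if p then n else A ⇒ if p then if p then n else n
  A ⇒ if p then A else A ⇒ if p then if p then A else A ⇒ if p then if p then n else A ⇒ if p then if p then n else n

if p then if p then n else n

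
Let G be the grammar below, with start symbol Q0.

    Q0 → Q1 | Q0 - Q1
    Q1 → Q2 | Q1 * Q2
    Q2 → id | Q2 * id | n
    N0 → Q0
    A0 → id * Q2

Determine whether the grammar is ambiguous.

Witness: id * id

Derivation 1: Q0 ⇒ Q1 ⇒ Q2 ⇒ Q2 * id ⇒ id * id
Derivation 2: Q0 ⇒ Q1 ⇒ Q1 * Q2 ⇒ Q2 * Q2 ⇒ id * Q2 ⇒ id * id

Two distinct leftmost derivations for the same string.

Ambiguous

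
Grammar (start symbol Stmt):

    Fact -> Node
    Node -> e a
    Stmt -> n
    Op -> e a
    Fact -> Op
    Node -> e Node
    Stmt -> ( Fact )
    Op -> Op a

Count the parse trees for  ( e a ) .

Parse trees for ( e a ):
  [Stmt ( [Fact [Node e a]] )]
  [Stmt ( [Fact [Op e a]] )]

2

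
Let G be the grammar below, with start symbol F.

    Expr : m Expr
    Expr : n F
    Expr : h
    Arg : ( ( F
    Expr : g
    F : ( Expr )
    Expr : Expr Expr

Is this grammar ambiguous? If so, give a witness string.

Ambiguous

Witness: ( g g g )

Derivation 1: F ⇒ ( Expr ) ⇒ ( Expr Expr ) ⇒ ( g Expr ) ⇒ ( g Expr Expr ) ⇒ ( g g Expr ) ⇒ ( g g g )
Derivation 2: F ⇒ ( Expr ) ⇒ ( Expr Expr ) ⇒ ( Expr Expr Expr ) ⇒ ( g Expr Expr ) ⇒ ( g g Expr ) ⇒ ( g g g )

Two distinct leftmost derivations for the same string.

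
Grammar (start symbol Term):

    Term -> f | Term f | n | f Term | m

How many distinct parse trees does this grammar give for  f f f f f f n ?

1

Parse trees for f f f f f f n:
  [Term f [Term f [Term f [Term f [Term f [Term f [Term n]]]]]]]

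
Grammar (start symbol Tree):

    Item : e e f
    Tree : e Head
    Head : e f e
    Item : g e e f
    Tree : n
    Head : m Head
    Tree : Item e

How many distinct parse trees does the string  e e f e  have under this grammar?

2

Parse trees for e e f e:
  [Tree e [Head e f e]]
  [Tree [Item e e f] e]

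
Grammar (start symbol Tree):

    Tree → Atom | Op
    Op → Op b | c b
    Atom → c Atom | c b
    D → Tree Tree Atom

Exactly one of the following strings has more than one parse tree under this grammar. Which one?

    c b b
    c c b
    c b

c b

c b b: 1 tree
c c b: 1 tree
c b: 2 trees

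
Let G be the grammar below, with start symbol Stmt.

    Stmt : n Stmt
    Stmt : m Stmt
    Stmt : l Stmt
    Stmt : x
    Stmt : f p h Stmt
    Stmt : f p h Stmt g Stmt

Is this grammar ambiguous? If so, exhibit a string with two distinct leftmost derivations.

Witness: f p h f p h x g x

Derivation 1: Stmt ⇒ f p h Stmt ⇒ f p h f p h Stmt g Stmt ⇒ f p h f p h x g Stmt ⇒ f p h f p h x g x
Derivation 2: Stmt ⇒ f p h Stmt g Stmt ⇒ f p h f p h Stmt g Stmt ⇒ f p h f p h x g Stmt ⇒ f p h f p h x g x

Two distinct leftmost derivations for the same string.

Ambiguous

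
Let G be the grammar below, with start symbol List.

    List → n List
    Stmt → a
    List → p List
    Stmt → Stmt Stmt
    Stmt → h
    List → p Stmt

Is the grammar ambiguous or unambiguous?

Ambiguous

Witness: p a a a

Derivation 1: List ⇒ p Stmt ⇒ p Stmt Stmt ⇒ p a Stmt ⇒ p a Stmt Stmt ⇒ p a a Stmt ⇒ p a a a
Derivation 2: List ⇒ p Stmt ⇒ p Stmt Stmt ⇒ p Stmt Stmt Stmt ⇒ p a Stmt Stmt ⇒ p a a Stmt ⇒ p a a a

Two distinct leftmost derivations for the same string.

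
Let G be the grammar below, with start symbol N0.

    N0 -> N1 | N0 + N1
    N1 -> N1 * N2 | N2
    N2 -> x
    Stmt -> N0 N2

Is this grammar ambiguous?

Unambiguous

(Stmt is unreachable from N0, so its rules don't affect L(N0).) N0 → N0 + N1 | N1  ;  N1 → N1 * N2 | N2  — a left-associative chain with N2 at the bottom. Each string factors uniquely by precedence.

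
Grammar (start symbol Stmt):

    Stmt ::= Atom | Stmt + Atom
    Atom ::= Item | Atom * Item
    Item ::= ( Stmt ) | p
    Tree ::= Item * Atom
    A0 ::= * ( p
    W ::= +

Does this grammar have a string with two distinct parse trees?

Unambiguous

(Tree, A0, W are unreachable from Stmt, so their rules don't affect L(Stmt).) Stmt → Stmt + Atom | Atom  ;  Atom → Atom * Item | Item  — a left-associative chain with Item at the bottom. Each string factors uniquely by precedence.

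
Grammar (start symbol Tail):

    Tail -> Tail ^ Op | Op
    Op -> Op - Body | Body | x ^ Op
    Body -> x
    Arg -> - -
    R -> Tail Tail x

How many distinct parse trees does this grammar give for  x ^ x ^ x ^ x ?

Parse trees for x ^ x ^ x ^ x:
  [Tail [Tail [Op [Body x]]] ^ [Op x ^ [Op x ^ [Op [Body x]]]]]
  [Tail [Tail [Tail [Op [Body x]]] ^ [Op [Body x]]] ^ [Op x ^ [Op [Body x]]]]
  [Tail [Tail [Op x ^ [Op [Body x]]]] ^ [Op x ^ [Op [Body x]]]]
  [Tail [Tail [Tail [Op [Body x]]] ^ [Op x ^ [Op [Body x]]]] ^ [Op [Body x]]]
  [Tail [Tail [Tail [Tail [Op [Body x]]] ^ [Op [Body x]]] ^ [Op [Body x]]] ^ [Op [Body x]]]
  [Tail [Tail [Tail [Op x ^ [Op [Body x]]]] ^ [Op [Body x]]] ^ [Op [Body x]]]
  [Tail [Tail [Op x ^ [Op x ^ [Op [Body x]]]]] ^ [Op [Body x]]]
  [Tail [Op x ^ [Op x ^ [Op x ^ [Op [Body x]]]]]]

8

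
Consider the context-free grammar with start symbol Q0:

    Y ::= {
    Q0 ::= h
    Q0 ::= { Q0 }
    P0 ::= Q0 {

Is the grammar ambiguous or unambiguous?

Unambiguous

(P0, Y are unreachable from Q0, so their rules don't affect L(Q0).) L(Q0) is { openⁿ atom closeⁿ : n ≥ 0 }. The bracket depth fixes n, and the derivation is forced at every step.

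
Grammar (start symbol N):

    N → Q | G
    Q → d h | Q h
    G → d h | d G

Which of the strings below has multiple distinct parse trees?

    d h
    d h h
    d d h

d h: 2 trees
d h h: 1 tree
d d h: 1 tree

d h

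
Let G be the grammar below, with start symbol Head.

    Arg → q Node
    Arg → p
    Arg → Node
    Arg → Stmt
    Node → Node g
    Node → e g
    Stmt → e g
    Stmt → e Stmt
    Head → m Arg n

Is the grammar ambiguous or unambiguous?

Witness: m e g n

Derivation 1: Head ⇒ m Arg n ⇒ m Node n ⇒ m e g n
Derivation 2: Head ⇒ m Arg n ⇒ m Stmt n ⇒ m e g n

Two distinct leftmost derivations for the same string.

Ambiguous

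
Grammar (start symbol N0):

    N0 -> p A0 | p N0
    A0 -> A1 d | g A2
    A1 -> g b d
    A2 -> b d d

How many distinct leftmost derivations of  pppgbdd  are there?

2

Parse trees for pppgbdd:
  [N0 p [N0 p [N0 p [A0 [A1 g b d] d]]]]
  [N0 p [N0 p [N0 p [A0 g [A2 b d d]]]]]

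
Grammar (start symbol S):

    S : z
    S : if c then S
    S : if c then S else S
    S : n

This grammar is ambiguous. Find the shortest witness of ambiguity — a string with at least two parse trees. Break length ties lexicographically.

length 1: no string has ≥2 trees
length 4: no string has ≥2 trees
length 6: no string has ≥2 trees
length 7: no string has ≥2 trees
length 9: if c then if c then n else n has 2 parse trees

Two derivations of if c then if c then n else n:
  S ⇒ if c then S ⇒ if c then if c then S else S ⇒ if c then if c then n else S ⇒ if c then if c then n else n
  S ⇒ if c then S else S ⇒ if c then if c then S else S ⇒ if c then if c then n else S ⇒ if c then if c then n else n

if c then if c then n else n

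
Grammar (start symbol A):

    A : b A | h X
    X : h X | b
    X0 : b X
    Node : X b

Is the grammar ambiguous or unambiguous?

(X0, Node are unreachable from A, so their rules don't affect L(A).) The reachable rules are right-linear with at most one rule per (nonterminal, next-terminal) pair. Each input token forces the next rule, so parsing is deterministic.

Unambiguous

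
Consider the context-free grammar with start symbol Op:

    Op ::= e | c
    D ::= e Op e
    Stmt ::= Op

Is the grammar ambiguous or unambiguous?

Unambiguous

Only Op is reachable from Op; ignoring the rest: The reachable rules are right-linear with at most one rule per (nonterminal, next-terminal) pair. Each input token forces the next rule, so parsing is deterministic.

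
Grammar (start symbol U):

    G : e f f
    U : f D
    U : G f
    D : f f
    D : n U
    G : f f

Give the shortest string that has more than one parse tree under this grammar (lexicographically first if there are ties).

f f f

length 3: f f f has 2 parse trees

Two derivations of f f f:
  U ⇒ f D ⇒ f f f
  U ⇒ G f ⇒ f f f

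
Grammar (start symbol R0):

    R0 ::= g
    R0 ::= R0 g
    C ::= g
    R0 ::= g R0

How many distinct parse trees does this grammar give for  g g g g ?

8

Parse trees for g g g g:
  [R0 [R0 [R0 [R0 g] g] g] g]
  [R0 [R0 [R0 g [R0 g]] g] g]
  [R0 [R0 g [R0 [R0 g] g]] g]
  [R0 [R0 g [R0 g [R0 g]]] g]
  [R0 g [R0 [R0 [R0 g] g] g]]
  [R0 g [R0 [R0 g [R0 g]] g]]
  [R0 g [R0 g [R0 [R0 g] g]]]
  [R0 g [R0 g [R0 g [R0 g]]]]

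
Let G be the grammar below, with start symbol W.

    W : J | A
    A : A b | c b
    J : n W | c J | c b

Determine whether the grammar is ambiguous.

Witness: c b

Derivation 1: W ⇒ J ⇒ c b
Derivation 2: W ⇒ A ⇒ c b

Two distinct leftmost derivations for the same string.

Ambiguous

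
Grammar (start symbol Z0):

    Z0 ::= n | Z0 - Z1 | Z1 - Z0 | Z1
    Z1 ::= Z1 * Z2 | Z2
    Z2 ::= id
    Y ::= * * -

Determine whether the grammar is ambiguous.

Ambiguous

Witness: id - id

Derivation 1: Z0 ⇒ Z0 - Z1 ⇒ Z1 - Z1 ⇒ Z2 - Z1 ⇒ id - Z1 ⇒ id - Z2 ⇒ id - id
Derivation 2: Z0 ⇒ Z1 - Z0 ⇒ Z2 - Z0 ⇒ id - Z0 ⇒ id - Z1 ⇒ id - Z2 ⇒ id - id

Two distinct leftmost derivations for the same string.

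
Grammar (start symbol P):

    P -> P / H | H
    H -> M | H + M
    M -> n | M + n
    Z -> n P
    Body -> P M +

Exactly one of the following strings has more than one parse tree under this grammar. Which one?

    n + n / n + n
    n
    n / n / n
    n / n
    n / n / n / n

n + n / n + n: 4 trees
n: 1 tree
n / n / n: 1 tree
n / n: 1 tree
n / n / n / n: 1 tree

n + n / n + n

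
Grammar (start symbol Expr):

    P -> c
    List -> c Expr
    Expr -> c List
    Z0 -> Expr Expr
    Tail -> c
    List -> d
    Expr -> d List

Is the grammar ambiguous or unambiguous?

Unambiguous

(Z0, Tail, P are unreachable from Expr, so their rules don't affect L(Expr).) Restricted to the reachable nonterminals, every rule has the form A → t or A → t B, and no two rules for the same A share a first terminal. The grammar encodes a DFA — one run per string.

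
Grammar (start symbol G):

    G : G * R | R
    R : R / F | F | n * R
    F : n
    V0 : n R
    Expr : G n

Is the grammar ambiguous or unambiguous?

Witness: n * n

Derivation 1: G ⇒ G * R ⇒ R * R ⇒ F * R ⇒ n * R ⇒ n * F ⇒ n * n
Derivation 2: G ⇒ R ⇒ n * R ⇒ n * F ⇒ n * n

Two distinct leftmost derivations for the same string.

Ambiguous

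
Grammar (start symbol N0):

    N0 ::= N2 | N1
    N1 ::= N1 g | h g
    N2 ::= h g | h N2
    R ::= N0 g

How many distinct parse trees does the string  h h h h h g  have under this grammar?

Parse trees for h h h h h g:
  [N0 [N2 h [N2 h [N2 h [N2 h [N2 h g]]]]]]

1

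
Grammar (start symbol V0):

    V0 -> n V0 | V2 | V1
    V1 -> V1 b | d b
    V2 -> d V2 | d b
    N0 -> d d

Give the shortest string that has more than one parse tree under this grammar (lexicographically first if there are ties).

length 2: d b has 2 parse trees

Two derivations of d b:
  V0 ⇒ V2 ⇒ d b
  V0 ⇒ V1 ⇒ d b

d b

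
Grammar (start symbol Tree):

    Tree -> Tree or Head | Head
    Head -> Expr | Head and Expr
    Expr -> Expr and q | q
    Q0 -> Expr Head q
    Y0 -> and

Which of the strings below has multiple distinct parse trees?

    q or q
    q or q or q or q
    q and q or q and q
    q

q or q: 1 tree
q or q or q or q: 1 tree
q and q or q and q: 4 trees
q: 1 tree

q and q or q and q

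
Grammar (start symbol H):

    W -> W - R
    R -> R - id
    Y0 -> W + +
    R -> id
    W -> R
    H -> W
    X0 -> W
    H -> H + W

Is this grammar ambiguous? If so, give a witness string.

Ambiguous

Witness: id - id

Derivation 1: H ⇒ W ⇒ W - R ⇒ R - R ⇒ id - R ⇒ id - id
Derivation 2: H ⇒ W ⇒ R ⇒ R - id ⇒ id - id

Two distinct leftmost derivations for the same string.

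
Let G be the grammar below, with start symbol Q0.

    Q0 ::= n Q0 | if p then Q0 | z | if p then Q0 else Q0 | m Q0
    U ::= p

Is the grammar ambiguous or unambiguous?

Witness: if p then if p then z else z

Derivation 1: Q0 ⇒ if p then Q0 ⇒ if p then if p then Q0 else Q0 ⇒ if p then if p then z else Q0 ⇒ if p then if p then z else z
Derivation 2: Q0 ⇒ if p then Q0 else Q0 ⇒ if p then if p then Q0 else Q0 ⇒ if p then if p then z else Q0 ⇒ if p then if p then z else z

Two distinct leftmost derivations for the same string.

Ambiguous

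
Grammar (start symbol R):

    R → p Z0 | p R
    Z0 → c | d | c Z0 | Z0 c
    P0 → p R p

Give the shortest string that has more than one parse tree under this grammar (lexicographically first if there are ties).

length 2: no string has ≥2 trees
length 3: p c c has 2 parse trees

Two derivations of p c c:
  R ⇒ p Z0 ⇒ p c Z0 ⇒ p c c
  R ⇒ p Z0 ⇒ p Z0 c ⇒ p c c

p c c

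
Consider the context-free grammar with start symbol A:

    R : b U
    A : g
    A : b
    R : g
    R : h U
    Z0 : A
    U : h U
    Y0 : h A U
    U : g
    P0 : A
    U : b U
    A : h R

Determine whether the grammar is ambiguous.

(Z0, Y0, P0 are unreachable from A, so their rules don't affect L(A).) Each reachable nonterminal has at most one production per leading terminal, and all productions are right-linear; the derivation is determined token-by-token.

Unambiguous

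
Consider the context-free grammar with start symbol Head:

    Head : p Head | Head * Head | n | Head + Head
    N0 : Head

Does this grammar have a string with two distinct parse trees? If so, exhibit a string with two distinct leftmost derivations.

Witness: p n * n

Derivation 1: Head ⇒ p Head ⇒ p Head * Head ⇒ p n * Head ⇒ p n * n
Derivation 2: Head ⇒ Head * Head ⇒ p Head * Head ⇒ p n * Head ⇒ p n * n

Two distinct leftmost derivations for the same string.

Ambiguous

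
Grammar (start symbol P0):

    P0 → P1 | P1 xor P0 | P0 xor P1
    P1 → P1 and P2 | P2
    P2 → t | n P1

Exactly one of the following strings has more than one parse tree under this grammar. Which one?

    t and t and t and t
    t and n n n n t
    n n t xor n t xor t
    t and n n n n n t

n n t xor n t xor t

t and t and t and t: 1 tree
t and n n n n t: 1 tree
n n t xor n t xor t: 4 trees
t and n n n n n t: 1 tree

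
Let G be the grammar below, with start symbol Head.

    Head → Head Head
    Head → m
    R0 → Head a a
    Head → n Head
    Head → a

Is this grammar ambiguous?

Witness: a a a

Derivation 1: Head ⇒ Head Head ⇒ Head Head Head ⇒ a Head Head ⇒ a a Head ⇒ a a a
Derivation 2: Head ⇒ Head Head ⇒ a Head ⇒ a Head Head ⇒ a a Head ⇒ a a a

Two distinct leftmost derivations for the same string.

Ambiguous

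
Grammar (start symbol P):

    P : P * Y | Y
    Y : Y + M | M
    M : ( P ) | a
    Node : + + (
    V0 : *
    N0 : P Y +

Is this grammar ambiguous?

Unambiguous

Only P, Y, M are reachable from P; ignoring the rest: This is a standard precedence ladder (P over Y over M), with each level left-recursive on its own operator ('*' at P, '+' at Y). That structure is LR(1), hence unambiguous.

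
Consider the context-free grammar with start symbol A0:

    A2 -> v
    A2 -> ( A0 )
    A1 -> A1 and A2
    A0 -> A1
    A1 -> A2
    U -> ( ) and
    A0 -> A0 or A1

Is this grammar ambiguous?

Unambiguous

(U is unreachable from A0, so its rules don't affect L(A0).) The grammar is stratified — A0 handles 'or' (left-recursive), A1 handles 'and', A2 atoms. Each operator has a fixed associativity and precedence level, so every string has one parse.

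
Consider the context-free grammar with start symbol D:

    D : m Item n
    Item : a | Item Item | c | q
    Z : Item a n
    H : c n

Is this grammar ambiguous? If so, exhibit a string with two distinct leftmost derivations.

Witness: m a a a n

Derivation 1: D ⇒ m Item n ⇒ m Item Item n ⇒ m a Item n ⇒ m a Item Item n ⇒ m a a Item n ⇒ m a a a n
Derivation 2: D ⇒ m Item n ⇒ m Item Item n ⇒ m Item Item Item n ⇒ m a Item Item n ⇒ m a a Item n ⇒ m a a a n

Two distinct leftmost derivations for the same string.

Ambiguous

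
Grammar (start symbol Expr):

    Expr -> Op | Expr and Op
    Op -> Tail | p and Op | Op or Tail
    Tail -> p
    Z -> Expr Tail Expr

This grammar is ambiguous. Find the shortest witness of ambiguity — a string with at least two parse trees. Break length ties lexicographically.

length 1: no string has ≥2 trees
length 3: p and p has 2 parse trees

Two derivations of p and p:
  Expr ⇒ Op ⇒ p and Op ⇒ p and Tail ⇒ p and p
  Expr ⇒ Expr and Op ⇒ Op and Op ⇒ Tail and Op ⇒ p and Op ⇒ p and Tail ⇒ p and p

p and p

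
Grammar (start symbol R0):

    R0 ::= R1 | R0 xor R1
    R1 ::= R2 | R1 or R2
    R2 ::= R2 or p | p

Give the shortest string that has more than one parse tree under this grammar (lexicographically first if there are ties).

length 1: no string has ≥2 trees
length 3: p or p has 2 parse trees

Two derivations of p or p:
  R0 ⇒ R1 ⇒ R2 ⇒ R2 or p ⇒ p or p
  R0 ⇒ R1 ⇒ R1 or R2 ⇒ R2 or R2 ⇒ p or R2 ⇒ p or p

p or p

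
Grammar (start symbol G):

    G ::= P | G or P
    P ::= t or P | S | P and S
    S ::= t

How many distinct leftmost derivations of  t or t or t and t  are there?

7

Parse trees for t or t or t and t:
  [G [P t or [P t or [P [P [S t]] and [S t]]]]]
  [G [P t or [P [P t or [P [S t]]] and [S t]]]]
  [G [P [P t or [P t or [P [S t]]]] and [S t]]]
  [G [G [P [S t]]] or [P t or [P [P [S t]] and [S t]]]]
  [G [G [P [S t]]] or [P [P t or [P [S t]]] and [S t]]]
  [G [G [P t or [P [S t]]]] or [P [P [S t]] and [S t]]]
  [G [G [G [P [S t]]] or [P [S t]]] or [P [P [S t]] and [S t]]]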